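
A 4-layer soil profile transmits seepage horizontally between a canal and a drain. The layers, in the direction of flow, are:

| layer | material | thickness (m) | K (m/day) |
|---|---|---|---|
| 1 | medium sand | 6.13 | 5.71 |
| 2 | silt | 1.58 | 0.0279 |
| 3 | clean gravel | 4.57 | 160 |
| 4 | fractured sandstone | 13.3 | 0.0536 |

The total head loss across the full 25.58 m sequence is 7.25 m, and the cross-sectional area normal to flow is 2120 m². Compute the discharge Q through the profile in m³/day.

50.3

Flow is perpendicular to layering, so the layers act in series and the equivalent K is the thickness-weighted harmonic mean.
Total thickness L = 6.13 + 1.58 + 4.57 + 13.3 = 25.58 m.
Σ(b_i/K_i) = 6.13/5.71 + 1.58/0.0279 + 4.57/160 + 13.3/0.0536 = 305.9 d.
K_eq = L / Σ(b_i/K_i) = 25.58 / 305.9 = 0.08363 m/day.
Q = K_eq · A · (Δh/L) = 0.08363 × 2120 × (7.25/25.58) = 50.25 m³/day.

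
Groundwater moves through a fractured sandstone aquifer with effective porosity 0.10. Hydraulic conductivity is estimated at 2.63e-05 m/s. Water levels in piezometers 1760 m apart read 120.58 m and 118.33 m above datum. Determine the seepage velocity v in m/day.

Convert K: 2.63e-05 m/s × 86400 = 2.272 m/day.
Hydraulic gradient i = (120.58 − 118.33) / 1760 = 2.25 / 1760 = 0.001278.
Darcy flux q = K · i = 2.272 × 0.001278 = 0.002905 m/day.
Seepage velocity v = q / n_e = 0.002905 / 0.10 = 0.02905 m/day.

0.0290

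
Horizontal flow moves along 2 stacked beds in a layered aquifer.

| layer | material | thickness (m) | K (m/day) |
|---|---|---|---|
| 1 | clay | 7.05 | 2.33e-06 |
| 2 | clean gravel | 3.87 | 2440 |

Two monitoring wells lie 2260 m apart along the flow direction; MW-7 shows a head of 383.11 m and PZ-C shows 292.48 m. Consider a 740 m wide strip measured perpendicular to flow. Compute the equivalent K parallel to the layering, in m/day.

865

Flow is parallel to layering, so each bed carries its own Darcy discharge and the transmissivities add.
Σ(K_i·b_i) = 2.33e-06×7.05 + 2440×3.87 = 9443 m²/day.
Total thickness b = 10.92 m, so K_eq = Σ(K_i·b_i)/b = 864.7 m/day.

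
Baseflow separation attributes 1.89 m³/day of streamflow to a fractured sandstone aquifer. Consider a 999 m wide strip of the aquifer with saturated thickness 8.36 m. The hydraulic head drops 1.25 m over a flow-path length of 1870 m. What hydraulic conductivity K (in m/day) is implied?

0.339

Cross-sectional area A = 999 × 8.36 = 8352 m².
Hydraulic gradient i = Δh / L = 1.25 / 1870 = 0.0006684.
From Q = K·A·i, K = Q / (A·i) = 1.89 / (8352 × 0.0006684) = 0.3385 m/day.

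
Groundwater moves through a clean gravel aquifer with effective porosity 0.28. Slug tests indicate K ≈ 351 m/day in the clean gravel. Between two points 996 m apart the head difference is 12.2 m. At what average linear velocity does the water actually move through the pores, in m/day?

Hydraulic gradient i = Δh / L = 12.2 / 996 = 0.01225.
Darcy flux q = K · i = 351.0 × 0.01225 = 4.299 m/day.
Seepage velocity v = q / n_e = 4.299 / 0.28 = 15.35 m/day.

15.4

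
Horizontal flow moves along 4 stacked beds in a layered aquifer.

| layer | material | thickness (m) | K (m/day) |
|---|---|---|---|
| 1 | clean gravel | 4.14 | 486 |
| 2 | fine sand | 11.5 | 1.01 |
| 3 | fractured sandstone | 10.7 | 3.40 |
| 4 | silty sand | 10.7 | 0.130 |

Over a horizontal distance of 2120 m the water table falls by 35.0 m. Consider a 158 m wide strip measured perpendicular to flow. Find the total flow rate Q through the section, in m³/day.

5380

Flow is parallel to layering, so each bed carries its own Darcy discharge and the transmissivities add.
Σ(K_i·b_i) = 486×4.14 + 1.01×11.5 + 3.40×10.7 + 0.130×10.7 = 2061 m²/day.
Hydraulic gradient i = Δh / L = 35.0 / 2120 = 0.01651.
Q = Σ(K_i·b_i) · W · i = 2061 × 158 × 0.01651 = 5377 m³/day.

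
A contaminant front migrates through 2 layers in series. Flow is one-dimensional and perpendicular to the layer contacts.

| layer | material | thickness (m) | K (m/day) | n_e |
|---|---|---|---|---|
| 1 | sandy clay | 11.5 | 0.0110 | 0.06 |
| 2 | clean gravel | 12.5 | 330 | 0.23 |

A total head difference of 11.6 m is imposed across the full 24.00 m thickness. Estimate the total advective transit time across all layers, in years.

0.880

With flow normal to the layers, continuity requires the same specific discharge q through every layer.
Σ(b_i/K_i) = 11.5/0.0110 + 12.5/330 = 1045 d.
q = Δh / Σ(b_i/K_i) = 11.6 / 1045 = 0.01110 m/day.
In each layer the seepage velocity is v_i = q/n_i, so the layer transit time is t_i = b_i·n_i / q:
  layer 1 (sandy clay): t_1 = 11.5 × 0.06 / 0.01110 = 62.19 d
  layer 2 (clean gravel): t_2 = 12.5 × 0.23 / 0.01110 = 259.1 d
Total t = Σ t_i = 321.3 days = 0.8797 years.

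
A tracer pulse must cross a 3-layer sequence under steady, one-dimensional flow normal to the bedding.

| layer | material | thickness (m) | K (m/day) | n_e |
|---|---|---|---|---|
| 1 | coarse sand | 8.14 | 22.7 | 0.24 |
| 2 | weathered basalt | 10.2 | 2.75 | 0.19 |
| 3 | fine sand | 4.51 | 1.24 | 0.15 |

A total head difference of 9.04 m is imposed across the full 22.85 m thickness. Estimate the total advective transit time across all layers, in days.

3.89

With flow normal to the layers, continuity requires the same specific discharge q through every layer.
Σ(b_i/K_i) = 8.14/22.7 + 10.2/2.75 + 4.51/1.24 = 7.705 d.
q = Δh / Σ(b_i/K_i) = 9.04 / 7.705 = 1.173 m/day.
In each layer the seepage velocity is v_i = q/n_i, so the layer transit time is t_i = b_i·n_i / q:
  layer 1 (coarse sand): t_1 = 8.14 × 0.24 / 1.173 = 1.665 d
  layer 2 (weathered basalt): t_2 = 10.2 × 0.19 / 1.173 = 1.652 d
  layer 3 (fine sand): t_3 = 4.51 × 0.15 / 1.173 = 0.5766 d
Total t = Σ t_i = 3.893 days.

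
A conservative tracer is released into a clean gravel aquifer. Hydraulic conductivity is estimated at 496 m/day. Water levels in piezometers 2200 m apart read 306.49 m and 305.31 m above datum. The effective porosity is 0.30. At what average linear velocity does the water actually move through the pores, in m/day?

Hydraulic gradient i = (306.49 − 305.31) / 2200 = 1.18 / 2200 = 0.0005364.
Darcy flux q = K · i = 496.0 × 0.0005364 = 0.2660 m/day.
Seepage velocity v = q / n_e = 0.2660 / 0.30 = 0.8868 m/day.

0.887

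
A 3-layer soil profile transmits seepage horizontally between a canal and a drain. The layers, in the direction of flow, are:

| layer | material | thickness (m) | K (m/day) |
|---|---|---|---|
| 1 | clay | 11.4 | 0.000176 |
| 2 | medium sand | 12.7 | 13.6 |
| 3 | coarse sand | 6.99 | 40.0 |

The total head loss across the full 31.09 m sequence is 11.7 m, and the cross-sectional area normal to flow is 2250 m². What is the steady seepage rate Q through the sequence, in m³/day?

0.406

Flow is perpendicular to layering, so the layers act in series and the equivalent K is the thickness-weighted harmonic mean.
Total thickness L = 11.4 + 12.7 + 6.99 = 31.09 m.
Σ(b_i/K_i) = 11.4/0.000176 + 12.7/13.6 + 6.99/40.0 = 64774 d.
K_eq = L / Σ(b_i/K_i) = 31.09 / 64774 = 0.0004800 m/day.
Q = K_eq · A · (Δh/L) = 0.0004800 × 2250 × (11.7/31.09) = 0.4064 m³/day.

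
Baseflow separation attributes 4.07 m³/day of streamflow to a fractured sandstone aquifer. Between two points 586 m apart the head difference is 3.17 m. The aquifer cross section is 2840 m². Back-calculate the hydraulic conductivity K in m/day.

Hydraulic gradient i = Δh / L = 3.17 / 586 = 0.005410.
From Q = K·A·i, K = Q / (A·i) = 4.07 / (2840 × 0.005410) = 0.2649 m/day.

0.265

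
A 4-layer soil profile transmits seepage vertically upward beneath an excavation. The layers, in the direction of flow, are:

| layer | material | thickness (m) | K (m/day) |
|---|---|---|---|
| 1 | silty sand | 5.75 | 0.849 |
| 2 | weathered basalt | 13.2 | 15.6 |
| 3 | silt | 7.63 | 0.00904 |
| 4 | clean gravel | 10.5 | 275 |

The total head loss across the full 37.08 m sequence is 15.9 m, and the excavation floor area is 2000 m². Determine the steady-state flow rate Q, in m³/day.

37.3

Flow is perpendicular to layering, so the layers act in series and the equivalent K is the thickness-weighted harmonic mean.
Total thickness L = 5.75 + 13.2 + 7.63 + 10.5 = 37.08 m.
Σ(b_i/K_i) = 5.75/0.849 + 13.2/15.6 + 7.63/0.00904 + 10.5/275 = 851.7 d.
K_eq = L / Σ(b_i/K_i) = 37.08 / 851.7 = 0.04354 m/day.
Q = K_eq · A · (Δh/L) = 0.04354 × 2000 × (15.9/37.08) = 37.34 m³/day.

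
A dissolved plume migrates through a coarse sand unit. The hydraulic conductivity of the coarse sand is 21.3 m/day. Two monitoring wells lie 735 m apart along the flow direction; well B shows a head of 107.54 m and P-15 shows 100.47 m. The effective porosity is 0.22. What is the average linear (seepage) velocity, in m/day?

0.931

Hydraulic gradient i = (107.54 − 100.47) / 735 = 7.07 / 735 = 0.009619.
Darcy flux q = K · i = 21.30 × 0.009619 = 0.2049 m/day.
Seepage velocity v = q / n_e = 0.2049 / 0.22 = 0.9313 m/day.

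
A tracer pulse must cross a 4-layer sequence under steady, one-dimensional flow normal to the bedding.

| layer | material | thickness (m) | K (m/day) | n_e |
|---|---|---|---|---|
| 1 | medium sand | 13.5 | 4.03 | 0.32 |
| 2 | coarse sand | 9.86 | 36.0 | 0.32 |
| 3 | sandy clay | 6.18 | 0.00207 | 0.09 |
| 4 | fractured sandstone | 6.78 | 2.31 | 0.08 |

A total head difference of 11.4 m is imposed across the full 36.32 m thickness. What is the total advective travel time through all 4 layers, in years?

6.16

With flow normal to the layers, continuity requires the same specific discharge q through every layer.
Σ(b_i/K_i) = 13.5/4.03 + 9.86/36.0 + 6.18/0.00207 + 6.78/2.31 = 2992 d.
q = Δh / Σ(b_i/K_i) = 11.4 / 2992 = 0.003810 m/day.
In each layer the seepage velocity is v_i = q/n_i, so the layer transit time is t_i = b_i·n_i / q:
  layer 1 (medium sand): t_1 = 13.5 × 0.32 / 0.003810 = 1134 d
  layer 2 (coarse sand): t_2 = 9.86 × 0.32 / 0.003810 = 828.1 d
  layer 3 (sandy clay): t_3 = 6.18 × 0.09 / 0.003810 = 146.0 d
  layer 4 (fractured sandstone): t_4 = 6.78 × 0.08 / 0.003810 = 142.4 d
Total t = Σ t_i = 2250 days = 6.161 years.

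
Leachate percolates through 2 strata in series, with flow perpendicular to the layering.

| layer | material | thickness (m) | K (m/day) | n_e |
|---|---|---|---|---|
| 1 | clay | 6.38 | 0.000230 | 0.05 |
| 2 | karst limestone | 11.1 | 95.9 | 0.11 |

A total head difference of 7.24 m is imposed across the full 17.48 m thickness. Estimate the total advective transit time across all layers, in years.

16.2

With flow normal to the layers, continuity requires the same specific discharge q through every layer.
Σ(b_i/K_i) = 6.38/0.000230 + 11.1/95.9 = 27739 d.
q = Δh / Σ(b_i/K_i) = 7.24 / 27739 = 0.0002610 m/day.
In each layer the seepage velocity is v_i = q/n_i, so the layer transit time is t_i = b_i·n_i / q:
  layer 1 (clay): t_1 = 6.38 × 0.05 / 0.0002610 = 1222 d
  layer 2 (karst limestone): t_2 = 11.1 × 0.11 / 0.0002610 = 4678 d
Total t = Σ t_i = 5900 days = 16.15 years.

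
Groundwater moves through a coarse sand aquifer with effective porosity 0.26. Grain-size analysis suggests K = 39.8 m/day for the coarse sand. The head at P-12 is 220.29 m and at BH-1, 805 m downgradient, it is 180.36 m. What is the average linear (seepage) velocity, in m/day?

7.59

Hydraulic gradient i = (220.29 − 180.36) / 805 = 39.93 / 805 = 0.04960.
Darcy flux q = K · i = 39.80 × 0.04960 = 1.974 m/day.
Seepage velocity v = q / n_e = 1.974 / 0.26 = 7.593 m/day.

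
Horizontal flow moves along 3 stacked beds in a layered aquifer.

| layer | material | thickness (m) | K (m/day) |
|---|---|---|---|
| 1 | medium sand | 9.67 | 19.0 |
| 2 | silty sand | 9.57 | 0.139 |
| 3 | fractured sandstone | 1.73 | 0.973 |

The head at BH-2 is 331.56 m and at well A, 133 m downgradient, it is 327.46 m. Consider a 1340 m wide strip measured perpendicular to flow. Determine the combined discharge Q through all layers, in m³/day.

Flow is parallel to layering, so each bed carries its own Darcy discharge and the transmissivities add.
Σ(K_i·b_i) = 19.0×9.67 + 0.139×9.57 + 0.973×1.73 = 186.7 m²/day.
Hydraulic gradient i = (331.56 − 327.46) / 133 = 4.1 / 133 = 0.03083.
Q = Σ(K_i·b_i) · W · i = 186.7 × 1340 × 0.03083 = 7714 m³/day.

7710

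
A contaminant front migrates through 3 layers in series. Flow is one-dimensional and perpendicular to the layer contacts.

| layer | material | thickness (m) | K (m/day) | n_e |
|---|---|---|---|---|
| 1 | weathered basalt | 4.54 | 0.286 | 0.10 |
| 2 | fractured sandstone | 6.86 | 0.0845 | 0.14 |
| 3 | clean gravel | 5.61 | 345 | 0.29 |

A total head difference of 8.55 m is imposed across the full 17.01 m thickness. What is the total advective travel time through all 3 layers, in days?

34.5

With flow normal to the layers, continuity requires the same specific discharge q through every layer.
Σ(b_i/K_i) = 4.54/0.286 + 6.86/0.0845 + 5.61/345 = 97.07 d.
q = Δh / Σ(b_i/K_i) = 8.55 / 97.07 = 0.08808 m/day.
In each layer the seepage velocity is v_i = q/n_i, so the layer transit time is t_i = b_i·n_i / q:
  layer 1 (weathered basalt): t_1 = 4.54 × 0.10 / 0.08808 = 5.155 d
  layer 2 (fractured sandstone): t_2 = 6.86 × 0.14 / 0.08808 = 10.90 d
  layer 3 (clean gravel): t_3 = 5.61 × 0.29 / 0.08808 = 18.47 d
Total t = Σ t_i = 34.53 days.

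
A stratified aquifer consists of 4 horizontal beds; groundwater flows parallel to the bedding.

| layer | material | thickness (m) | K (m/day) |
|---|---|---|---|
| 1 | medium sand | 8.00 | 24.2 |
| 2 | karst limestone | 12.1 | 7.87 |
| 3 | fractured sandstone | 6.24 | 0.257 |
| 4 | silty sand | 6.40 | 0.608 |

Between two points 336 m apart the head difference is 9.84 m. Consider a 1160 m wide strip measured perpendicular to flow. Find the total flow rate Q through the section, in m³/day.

Flow is parallel to layering, so each bed carries its own Darcy discharge and the transmissivities add.
Σ(K_i·b_i) = 24.2×8.00 + 7.87×12.1 + 0.257×6.24 + 0.608×6.40 = 294.3 m²/day.
Hydraulic gradient i = Δh / L = 9.84 / 336 = 0.02929.
Q = Σ(K_i·b_i) · W · i = 294.3 × 1160 × 0.02929 = 9999 m³/day.

10000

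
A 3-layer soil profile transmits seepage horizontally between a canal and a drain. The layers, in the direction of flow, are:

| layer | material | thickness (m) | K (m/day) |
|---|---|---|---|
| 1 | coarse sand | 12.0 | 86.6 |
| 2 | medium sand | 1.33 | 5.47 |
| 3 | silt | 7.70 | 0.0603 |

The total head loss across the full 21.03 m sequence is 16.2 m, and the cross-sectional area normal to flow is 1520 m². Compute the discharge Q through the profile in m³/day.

Flow is perpendicular to layering, so the layers act in series and the equivalent K is the thickness-weighted harmonic mean.
Total thickness L = 12.0 + 1.33 + 7.70 = 21.03 m.
Σ(b_i/K_i) = 12.0/86.6 + 1.33/5.47 + 7.70/0.0603 = 128.1 d.
K_eq = L / Σ(b_i/K_i) = 21.03 / 128.1 = 0.1642 m/day.
Q = K_eq · A · (Δh/L) = 0.1642 × 1520 × (16.2/21.03) = 192.3 m³/day.

192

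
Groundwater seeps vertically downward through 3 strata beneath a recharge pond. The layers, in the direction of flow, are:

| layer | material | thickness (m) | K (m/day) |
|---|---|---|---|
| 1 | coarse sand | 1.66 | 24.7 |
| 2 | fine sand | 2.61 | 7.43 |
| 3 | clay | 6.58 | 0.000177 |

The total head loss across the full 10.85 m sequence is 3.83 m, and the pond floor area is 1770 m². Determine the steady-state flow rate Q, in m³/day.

Flow is perpendicular to layering, so the layers act in series and the equivalent K is the thickness-weighted harmonic mean.
Total thickness L = 1.66 + 2.61 + 6.58 = 10.85 m.
Σ(b_i/K_i) = 1.66/24.7 + 2.61/7.43 + 6.58/0.000177 = 37176 d.
K_eq = L / Σ(b_i/K_i) = 10.85 / 37176 = 0.0002919 m/day.
Q = K_eq · A · (Δh/L) = 0.0002919 × 1770 × (3.83/10.85) = 0.1824 m³/day.

0.182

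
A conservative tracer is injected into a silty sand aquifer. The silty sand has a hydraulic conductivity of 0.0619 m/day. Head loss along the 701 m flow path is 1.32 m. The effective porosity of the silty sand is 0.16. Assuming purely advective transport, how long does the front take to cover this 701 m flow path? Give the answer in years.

2630

Hydraulic gradient i = Δh / L = 1.32 / 701 = 0.001883.
Darcy flux q = K · i = 0.06190 × 0.001883 = 0.0001166 m/day.
Seepage velocity v = q / n_e = 0.0001166 / 0.16 = 0.0007285 m/day.
Travel time t = L / v = 701 / 0.0007285 = 9.623e+05 days = 2635 years.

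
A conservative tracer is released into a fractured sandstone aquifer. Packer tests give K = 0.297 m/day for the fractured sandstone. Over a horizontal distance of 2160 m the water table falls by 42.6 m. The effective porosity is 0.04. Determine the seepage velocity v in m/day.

Hydraulic gradient i = Δh / L = 42.6 / 2160 = 0.01972.
Darcy flux q = K · i = 0.2970 × 0.01972 = 0.005858 m/day.
Seepage velocity v = q / n_e = 0.005858 / 0.04 = 0.1464 m/day.

0.146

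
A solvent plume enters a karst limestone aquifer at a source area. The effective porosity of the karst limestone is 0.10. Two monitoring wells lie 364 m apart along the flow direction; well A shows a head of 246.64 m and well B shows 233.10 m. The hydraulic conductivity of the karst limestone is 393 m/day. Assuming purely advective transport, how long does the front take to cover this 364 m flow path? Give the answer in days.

Hydraulic gradient i = (246.64 − 233.10) / 364 = 13.54 / 364 = 0.03720.
Darcy flux q = K · i = 393.0 × 0.03720 = 14.62 m/day.
Seepage velocity v = q / n_e = 14.62 / 0.10 = 146.2 m/day.
Travel time t = L / v = 364 / 146.2 = 2.490 days.

2.49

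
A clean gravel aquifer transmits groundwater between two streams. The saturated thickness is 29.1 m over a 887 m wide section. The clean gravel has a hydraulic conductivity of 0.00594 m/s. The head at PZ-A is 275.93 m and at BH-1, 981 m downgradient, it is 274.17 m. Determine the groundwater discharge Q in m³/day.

23800

Convert K: 0.00594 m/s × 86400 = 513.2 m/day.
Cross-sectional area A = 887 × 29.1 = 25812 m².
Hydraulic gradient i = (275.93 − 274.17) / 981 = 1.76 / 981 = 0.001794.
Darcy's law: Q = K · A · i = 513.2 × 25812 × 0.001794 = 23766 m³/day.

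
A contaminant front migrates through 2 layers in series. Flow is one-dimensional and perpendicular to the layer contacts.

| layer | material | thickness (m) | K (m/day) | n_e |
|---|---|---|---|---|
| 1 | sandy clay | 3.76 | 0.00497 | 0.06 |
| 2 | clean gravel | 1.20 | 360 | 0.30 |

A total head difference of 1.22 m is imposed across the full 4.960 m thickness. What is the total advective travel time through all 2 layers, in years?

With flow normal to the layers, continuity requires the same specific discharge q through every layer.
Σ(b_i/K_i) = 3.76/0.00497 + 1.20/360 = 756.5 d.
q = Δh / Σ(b_i/K_i) = 1.22 / 756.5 = 0.001613 m/day.
In each layer the seepage velocity is v_i = q/n_i, so the layer transit time is t_i = b_i·n_i / q:
  layer 1 (sandy clay): t_1 = 3.76 × 0.06 / 0.001613 = 139.9 d
  layer 2 (clean gravel): t_2 = 1.20 × 0.30 / 0.001613 = 223.2 d
Total t = Σ t_i = 363.1 days = 0.9942 years.

0.994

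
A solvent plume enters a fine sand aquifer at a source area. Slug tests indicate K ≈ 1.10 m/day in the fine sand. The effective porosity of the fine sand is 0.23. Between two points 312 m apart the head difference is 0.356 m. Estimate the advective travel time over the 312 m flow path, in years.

157

Hydraulic gradient i = Δh / L = 0.356 / 312 = 0.001141.
Darcy flux q = K · i = 1.100 × 0.001141 = 0.001255 m/day.
Seepage velocity v = q / n_e = 0.001255 / 0.23 = 0.005457 m/day.
Travel time t = L / v = 312 / 0.005457 = 57173 days = 156.5 years.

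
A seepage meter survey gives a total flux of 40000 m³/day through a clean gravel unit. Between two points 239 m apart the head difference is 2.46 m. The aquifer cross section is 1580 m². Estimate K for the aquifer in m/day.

2460

Hydraulic gradient i = Δh / L = 2.46 / 239 = 0.01029.
From Q = K·A·i, K = Q / (A·i) = 40000 / (1580 × 0.01029) = 2460 m/day.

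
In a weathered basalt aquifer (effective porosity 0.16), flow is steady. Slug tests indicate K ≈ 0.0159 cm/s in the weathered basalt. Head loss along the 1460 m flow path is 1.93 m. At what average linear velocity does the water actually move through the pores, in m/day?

0.113

Convert K: 0.0159 cm/s × 864 = 13.74 m/day.
Hydraulic gradient i = Δh / L = 1.93 / 1460 = 0.001322.
Darcy flux q = K · i = 13.74 × 0.001322 = 0.01816 m/day.
Seepage velocity v = q / n_e = 0.01816 / 0.16 = 0.1135 m/day.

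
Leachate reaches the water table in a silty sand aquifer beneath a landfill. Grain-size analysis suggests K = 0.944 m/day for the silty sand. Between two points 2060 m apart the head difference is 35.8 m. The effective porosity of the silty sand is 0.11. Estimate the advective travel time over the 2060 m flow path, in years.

37.8

Hydraulic gradient i = Δh / L = 35.8 / 2060 = 0.01738.
Darcy flux q = K · i = 0.9440 × 0.01738 = 0.01641 m/day.
Seepage velocity v = q / n_e = 0.01641 / 0.11 = 0.1491 m/day.
Travel time t = L / v = 2060 / 0.1491 = 13812 days = 37.82 years.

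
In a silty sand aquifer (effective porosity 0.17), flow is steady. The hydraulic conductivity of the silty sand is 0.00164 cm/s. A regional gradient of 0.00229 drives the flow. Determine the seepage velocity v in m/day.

0.0191

Convert K: 0.00164 cm/s × 864 = 1.417 m/day.
Hydraulic gradient i = 0.00229.
Darcy flux q = K · i = 1.417 × 0.002290 = 0.003245 m/day.
Seepage velocity v = q / n_e = 0.003245 / 0.17 = 0.01909 m/day.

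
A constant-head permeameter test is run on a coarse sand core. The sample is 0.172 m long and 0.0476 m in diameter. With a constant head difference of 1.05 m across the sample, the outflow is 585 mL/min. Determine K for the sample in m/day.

Cross-sectional area A = π·(d/2)² = π × (0.0476/2)² = 0.001780 m².
Convert discharge: 585 mL/min = 9.750e-06 m³/s.
Darcy's law rearranged: K = Q·L / (A·Δh) = 9.750e-06 × 0.172 / (0.001780 × 1.05) = 0.0008975 m/s = 77.54 m/day.

77.5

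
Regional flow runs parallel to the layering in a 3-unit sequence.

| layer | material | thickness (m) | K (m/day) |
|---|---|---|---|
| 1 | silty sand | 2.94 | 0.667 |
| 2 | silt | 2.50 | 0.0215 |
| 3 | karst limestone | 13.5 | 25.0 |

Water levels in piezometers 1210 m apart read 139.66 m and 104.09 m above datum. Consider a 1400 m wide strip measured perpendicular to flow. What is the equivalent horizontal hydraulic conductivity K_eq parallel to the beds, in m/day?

Flow is parallel to layering, so each bed carries its own Darcy discharge and the transmissivities add.
Σ(K_i·b_i) = 0.667×2.94 + 0.0215×2.50 + 25.0×13.5 = 339.5 m²/day.
Total thickness b = 18.94 m, so K_eq = Σ(K_i·b_i)/b = 17.93 m/day.

17.9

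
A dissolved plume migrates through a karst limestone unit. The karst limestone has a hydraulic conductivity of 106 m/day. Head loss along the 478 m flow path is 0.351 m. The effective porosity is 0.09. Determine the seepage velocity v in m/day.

0.865

Hydraulic gradient i = Δh / L = 0.351 / 478 = 0.0007343.
Darcy flux q = K · i = 106.0 × 0.0007343 = 0.07784 m/day.
Seepage velocity v = q / n_e = 0.07784 / 0.09 = 0.8649 m/day.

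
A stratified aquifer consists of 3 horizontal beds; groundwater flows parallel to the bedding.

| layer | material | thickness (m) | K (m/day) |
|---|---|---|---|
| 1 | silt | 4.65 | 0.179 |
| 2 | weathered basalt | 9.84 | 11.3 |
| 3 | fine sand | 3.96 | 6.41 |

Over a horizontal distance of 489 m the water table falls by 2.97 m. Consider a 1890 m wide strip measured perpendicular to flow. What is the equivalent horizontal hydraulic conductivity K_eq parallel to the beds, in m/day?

7.45

Flow is parallel to layering, so each bed carries its own Darcy discharge and the transmissivities add.
Σ(K_i·b_i) = 0.179×4.65 + 11.3×9.84 + 6.41×3.96 = 137.4 m²/day.
Total thickness b = 18.45 m, so K_eq = Σ(K_i·b_i)/b = 7.448 m/day.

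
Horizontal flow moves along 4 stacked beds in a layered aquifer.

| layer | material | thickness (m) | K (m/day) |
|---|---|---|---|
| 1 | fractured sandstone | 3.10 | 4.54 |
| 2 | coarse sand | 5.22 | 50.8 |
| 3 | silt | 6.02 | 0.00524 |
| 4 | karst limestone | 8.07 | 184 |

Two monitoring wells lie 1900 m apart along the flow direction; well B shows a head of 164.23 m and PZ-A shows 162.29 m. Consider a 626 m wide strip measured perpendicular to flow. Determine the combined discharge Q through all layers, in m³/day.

1130

Flow is parallel to layering, so each bed carries its own Darcy discharge and the transmissivities add.
Σ(K_i·b_i) = 4.54×3.10 + 50.8×5.22 + 0.00524×6.02 + 184×8.07 = 1764 m²/day.
Hydraulic gradient i = (164.23 − 162.29) / 1900 = 1.94 / 1900 = 0.001021.
Q = Σ(K_i·b_i) · W · i = 1764 × 626 × 0.001021 = 1128 m³/day.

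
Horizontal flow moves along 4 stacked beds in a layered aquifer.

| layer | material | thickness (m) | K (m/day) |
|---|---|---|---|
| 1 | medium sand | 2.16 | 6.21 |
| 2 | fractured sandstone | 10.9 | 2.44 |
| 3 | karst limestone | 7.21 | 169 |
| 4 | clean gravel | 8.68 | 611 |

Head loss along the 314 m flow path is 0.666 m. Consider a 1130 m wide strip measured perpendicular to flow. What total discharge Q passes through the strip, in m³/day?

Flow is parallel to layering, so each bed carries its own Darcy discharge and the transmissivities add.
Σ(K_i·b_i) = 6.21×2.16 + 2.44×10.9 + 169×7.21 + 611×8.68 = 6562 m²/day.
Hydraulic gradient i = Δh / L = 0.666 / 314 = 0.002121.
Q = Σ(K_i·b_i) · W · i = 6562 × 1130 × 0.002121 = 15727 m³/day.

15700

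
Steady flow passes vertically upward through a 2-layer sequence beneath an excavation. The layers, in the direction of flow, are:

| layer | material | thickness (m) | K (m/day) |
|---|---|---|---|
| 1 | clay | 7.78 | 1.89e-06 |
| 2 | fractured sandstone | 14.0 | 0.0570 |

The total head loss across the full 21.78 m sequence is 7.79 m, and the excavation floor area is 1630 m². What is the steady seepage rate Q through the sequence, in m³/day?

Flow is perpendicular to layering, so the layers act in series and the equivalent K is the thickness-weighted harmonic mean.
Total thickness L = 7.78 + 14.0 = 21.78 m.
Σ(b_i/K_i) = 7.78/1.89e-06 + 14.0/0.0570 = 4.117e+06 d.
K_eq = L / Σ(b_i/K_i) = 21.78 / 4.117e+06 = 5.291e-06 m/day.
Q = K_eq · A · (Δh/L) = 5.291e-06 × 1630 × (7.79/21.78) = 0.003084 m³/day.

0.00308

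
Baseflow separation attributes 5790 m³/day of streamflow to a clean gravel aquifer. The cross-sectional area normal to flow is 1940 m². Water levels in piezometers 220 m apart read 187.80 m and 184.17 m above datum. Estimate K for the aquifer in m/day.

181

Hydraulic gradient i = (187.80 − 184.17) / 220 = 3.63 / 220 = 0.01650.
From Q = K·A·i, K = Q / (A·i) = 5790 / (1940 × 0.01650) = 180.9 m/day.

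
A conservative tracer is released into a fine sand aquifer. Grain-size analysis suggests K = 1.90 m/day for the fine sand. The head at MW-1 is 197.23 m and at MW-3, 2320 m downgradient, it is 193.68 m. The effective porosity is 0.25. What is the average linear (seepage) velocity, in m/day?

Hydraulic gradient i = (197.23 − 193.68) / 2320 = 3.55 / 2320 = 0.001530.
Darcy flux q = K · i = 1.900 × 0.001530 = 0.002907 m/day.
Seepage velocity v = q / n_e = 0.002907 / 0.25 = 0.01163 m/day.

0.0116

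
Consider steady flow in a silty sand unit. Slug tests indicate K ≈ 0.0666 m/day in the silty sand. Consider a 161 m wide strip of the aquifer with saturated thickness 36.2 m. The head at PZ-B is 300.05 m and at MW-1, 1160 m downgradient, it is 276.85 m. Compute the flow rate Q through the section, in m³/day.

Cross-sectional area A = 161 × 36.2 = 5828 m².
Hydraulic gradient i = (300.05 − 276.85) / 1160 = 23.2 / 1160 = 0.02000.
Darcy's law: Q = K · A · i = 0.06660 × 5828 × 0.02000 = 7.763 m³/day.

7.76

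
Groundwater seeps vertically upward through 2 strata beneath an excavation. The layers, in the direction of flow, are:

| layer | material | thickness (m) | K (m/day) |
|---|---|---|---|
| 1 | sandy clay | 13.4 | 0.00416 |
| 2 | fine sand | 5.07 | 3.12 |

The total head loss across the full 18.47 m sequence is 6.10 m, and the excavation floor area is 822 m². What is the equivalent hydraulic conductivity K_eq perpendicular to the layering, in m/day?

0.00573

Flow is perpendicular to layering, so the layers act in series and the equivalent K is the thickness-weighted harmonic mean.
Total thickness L = 13.4 + 5.07 = 18.47 m.
Σ(b_i/K_i) = 13.4/0.00416 + 5.07/3.12 = 3223 d.
K_eq = L / Σ(b_i/K_i) = 18.47 / 3223 = 0.005731 m/day.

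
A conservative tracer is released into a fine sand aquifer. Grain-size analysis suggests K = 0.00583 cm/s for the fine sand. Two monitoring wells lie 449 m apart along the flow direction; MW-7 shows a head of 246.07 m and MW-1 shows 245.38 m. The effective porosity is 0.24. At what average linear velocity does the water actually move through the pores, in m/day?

Convert K: 0.00583 cm/s × 864 = 5.037 m/day.
Hydraulic gradient i = (246.07 − 245.38) / 449 = 0.69 / 449 = 0.001537.
Darcy flux q = K · i = 5.037 × 0.001537 = 0.007741 m/day.
Seepage velocity v = q / n_e = 0.007741 / 0.24 = 0.03225 m/day.

0.0323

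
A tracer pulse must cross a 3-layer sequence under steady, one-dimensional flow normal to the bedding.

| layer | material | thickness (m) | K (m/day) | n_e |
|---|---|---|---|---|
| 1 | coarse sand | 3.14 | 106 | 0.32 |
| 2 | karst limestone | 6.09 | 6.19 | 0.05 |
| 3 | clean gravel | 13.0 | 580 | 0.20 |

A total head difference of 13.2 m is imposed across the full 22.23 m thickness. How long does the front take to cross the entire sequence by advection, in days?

0.307

With flow normal to the layers, continuity requires the same specific discharge q through every layer.
Σ(b_i/K_i) = 3.14/106 + 6.09/6.19 + 13.0/580 = 1.036 d.
q = Δh / Σ(b_i/K_i) = 13.2 / 1.036 = 12.74 m/day.
In each layer the seepage velocity is v_i = q/n_i, so the layer transit time is t_i = b_i·n_i / q:
  layer 1 (coarse sand): t_1 = 3.14 × 0.32 / 12.74 = 0.07885 d
  layer 2 (karst limestone): t_2 = 6.09 × 0.05 / 12.74 = 0.02390 d
  layer 3 (clean gravel): t_3 = 13.0 × 0.20 / 12.74 = 0.2040 d
Total t = Σ t_i = 0.3068 days.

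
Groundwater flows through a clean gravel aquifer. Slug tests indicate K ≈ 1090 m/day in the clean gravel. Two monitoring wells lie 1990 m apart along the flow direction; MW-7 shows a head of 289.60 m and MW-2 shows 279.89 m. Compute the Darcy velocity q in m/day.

Hydraulic gradient i = (289.60 − 279.89) / 1990 = 9.71 / 1990 = 0.004879.
Specific discharge q = K · i = 1090 × 0.004879 = 5.319 m/day.

5.32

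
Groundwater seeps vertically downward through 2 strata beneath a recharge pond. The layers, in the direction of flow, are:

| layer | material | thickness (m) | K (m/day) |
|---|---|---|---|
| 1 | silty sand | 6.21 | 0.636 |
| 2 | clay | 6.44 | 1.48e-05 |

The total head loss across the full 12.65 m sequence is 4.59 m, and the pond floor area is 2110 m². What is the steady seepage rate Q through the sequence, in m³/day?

0.0223

Flow is perpendicular to layering, so the layers act in series and the equivalent K is the thickness-weighted harmonic mean.
Total thickness L = 6.21 + 6.44 = 12.65 m.
Σ(b_i/K_i) = 6.21/0.636 + 6.44/1.48e-05 = 4.351e+05 d.
K_eq = L / Σ(b_i/K_i) = 12.65 / 4.351e+05 = 2.907e-05 m/day.
Q = K_eq · A · (Δh/L) = 2.907e-05 × 2110 × (4.59/12.65) = 0.02226 m³/day.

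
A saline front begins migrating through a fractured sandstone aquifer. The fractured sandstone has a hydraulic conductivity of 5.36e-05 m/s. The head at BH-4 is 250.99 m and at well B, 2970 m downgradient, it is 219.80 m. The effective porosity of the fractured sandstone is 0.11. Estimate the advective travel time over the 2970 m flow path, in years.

18.4

Convert K: 5.36e-05 m/s × 86400 = 4.631 m/day.
Hydraulic gradient i = (250.99 − 219.80) / 2970 = 31.19 / 2970 = 0.01050.
Darcy flux q = K · i = 4.631 × 0.01050 = 0.04863 m/day.
Seepage velocity v = q / n_e = 0.04863 / 0.11 = 0.4421 m/day.
Travel time t = L / v = 2970 / 0.4421 = 6718 days = 18.39 years.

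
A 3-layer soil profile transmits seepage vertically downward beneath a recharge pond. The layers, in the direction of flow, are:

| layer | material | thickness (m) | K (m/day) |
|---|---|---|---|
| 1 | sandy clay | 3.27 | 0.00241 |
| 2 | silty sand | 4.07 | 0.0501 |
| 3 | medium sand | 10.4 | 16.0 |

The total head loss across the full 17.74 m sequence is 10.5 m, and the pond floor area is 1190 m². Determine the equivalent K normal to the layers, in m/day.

0.0123

Flow is perpendicular to layering, so the layers act in series and the equivalent K is the thickness-weighted harmonic mean.
Total thickness L = 3.27 + 4.07 + 10.4 = 17.74 m.
Σ(b_i/K_i) = 3.27/0.00241 + 4.07/0.0501 + 10.4/16.0 = 1439 d.
K_eq = L / Σ(b_i/K_i) = 17.74 / 1439 = 0.01233 m/day.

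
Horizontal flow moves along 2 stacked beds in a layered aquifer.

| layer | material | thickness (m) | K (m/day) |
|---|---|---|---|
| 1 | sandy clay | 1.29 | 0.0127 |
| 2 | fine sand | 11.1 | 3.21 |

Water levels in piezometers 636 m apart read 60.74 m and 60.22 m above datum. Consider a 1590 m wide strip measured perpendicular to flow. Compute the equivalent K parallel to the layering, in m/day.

Flow is parallel to layering, so each bed carries its own Darcy discharge and the transmissivities add.
Σ(K_i·b_i) = 0.0127×1.29 + 3.21×11.1 = 35.65 m²/day.
Total thickness b = 12.39 m, so K_eq = Σ(K_i·b_i)/b = 2.877 m/day.

2.88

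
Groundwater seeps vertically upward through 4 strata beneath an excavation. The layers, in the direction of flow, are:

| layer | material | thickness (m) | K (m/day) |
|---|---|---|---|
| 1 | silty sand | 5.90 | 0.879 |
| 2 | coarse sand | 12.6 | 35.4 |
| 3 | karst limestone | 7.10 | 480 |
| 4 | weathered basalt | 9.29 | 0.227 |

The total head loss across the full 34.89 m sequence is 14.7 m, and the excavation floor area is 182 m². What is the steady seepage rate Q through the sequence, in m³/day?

Flow is perpendicular to layering, so the layers act in series and the equivalent K is the thickness-weighted harmonic mean.
Total thickness L = 5.90 + 12.6 + 7.10 + 9.29 = 34.89 m.
Σ(b_i/K_i) = 5.90/0.879 + 12.6/35.4 + 7.10/480 + 9.29/0.227 = 48.01 d.
K_eq = L / Σ(b_i/K_i) = 34.89 / 48.01 = 0.7268 m/day.
Q = K_eq · A · (Δh/L) = 0.7268 × 182 × (14.7/34.89) = 55.73 m³/day.

55.7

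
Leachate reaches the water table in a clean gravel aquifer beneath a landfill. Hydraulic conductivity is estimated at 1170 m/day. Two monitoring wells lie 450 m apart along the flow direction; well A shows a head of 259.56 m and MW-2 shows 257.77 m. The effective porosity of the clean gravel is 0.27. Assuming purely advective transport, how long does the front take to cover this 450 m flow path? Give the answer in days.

Hydraulic gradient i = (259.56 − 257.77) / 450 = 1.79 / 450 = 0.003978.
Darcy flux q = K · i = 1170 × 0.003978 = 4.654 m/day.
Seepage velocity v = q / n_e = 4.654 / 0.27 = 17.24 m/day.
Travel time t = L / v = 450 / 17.24 = 26.11 days.

26.1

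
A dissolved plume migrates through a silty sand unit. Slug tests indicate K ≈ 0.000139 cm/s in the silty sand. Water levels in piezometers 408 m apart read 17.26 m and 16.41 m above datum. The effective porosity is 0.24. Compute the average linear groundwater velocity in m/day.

Convert K: 0.000139 cm/s × 864 = 0.1201 m/day.
Hydraulic gradient i = (17.26 − 16.41) / 408 = 0.85 / 408 = 0.002083.
Darcy flux q = K · i = 0.1201 × 0.002083 = 0.0002502 m/day.
Seepage velocity v = q / n_e = 0.0002502 / 0.24 = 0.001042 m/day.

0.00104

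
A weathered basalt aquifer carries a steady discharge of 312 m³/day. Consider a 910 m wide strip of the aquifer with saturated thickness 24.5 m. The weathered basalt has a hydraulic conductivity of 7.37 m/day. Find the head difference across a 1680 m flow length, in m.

Cross-sectional area A = 910 × 24.5 = 22295 m².
From Q = K·A·i, i = Q / (K·A) = 312 / (7.370 × 22295) = 0.001899.
Head loss Δh = i · L = 0.001899 × 1680 = 3.190 m.

3.19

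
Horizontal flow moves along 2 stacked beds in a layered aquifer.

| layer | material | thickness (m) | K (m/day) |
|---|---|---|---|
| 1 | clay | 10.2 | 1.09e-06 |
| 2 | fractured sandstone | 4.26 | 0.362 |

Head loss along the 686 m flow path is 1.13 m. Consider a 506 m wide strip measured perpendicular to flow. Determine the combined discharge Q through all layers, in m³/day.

1.29

Flow is parallel to layering, so each bed carries its own Darcy discharge and the transmissivities add.
Σ(K_i·b_i) = 1.09e-06×10.2 + 0.362×4.26 = 1.542 m²/day.
Hydraulic gradient i = Δh / L = 1.13 / 686 = 0.001647.
Q = Σ(K_i·b_i) · W · i = 1.542 × 506 × 0.001647 = 1.285 m³/day.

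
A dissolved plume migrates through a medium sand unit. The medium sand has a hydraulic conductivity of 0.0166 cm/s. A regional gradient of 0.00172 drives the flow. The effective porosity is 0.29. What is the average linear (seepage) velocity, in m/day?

0.0851

Convert K: 0.0166 cm/s × 864 = 14.34 m/day.
Hydraulic gradient i = 0.00172.
Darcy flux q = K · i = 14.34 × 0.001720 = 0.02467 m/day.
Seepage velocity v = q / n_e = 0.02467 / 0.29 = 0.08507 m/day.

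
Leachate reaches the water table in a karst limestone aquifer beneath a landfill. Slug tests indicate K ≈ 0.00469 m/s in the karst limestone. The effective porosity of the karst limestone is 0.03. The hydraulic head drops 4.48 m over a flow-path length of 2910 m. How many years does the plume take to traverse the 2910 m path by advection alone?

Convert K: 0.00469 m/s × 86400 = 405.2 m/day.
Hydraulic gradient i = Δh / L = 4.48 / 2910 = 0.001540.
Darcy flux q = K · i = 405.2 × 0.001540 = 0.6238 m/day.
Seepage velocity v = q / n_e = 0.6238 / 0.03 = 20.79 m/day.
Travel time t = L / v = 2910 / 20.79 = 139.9 days = 0.3831 years.

0.383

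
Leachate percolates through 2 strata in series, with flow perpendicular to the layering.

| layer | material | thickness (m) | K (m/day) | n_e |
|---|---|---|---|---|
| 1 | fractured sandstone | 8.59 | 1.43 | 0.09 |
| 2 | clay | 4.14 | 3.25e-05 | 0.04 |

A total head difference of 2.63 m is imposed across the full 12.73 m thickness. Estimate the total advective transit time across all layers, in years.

124

With flow normal to the layers, continuity requires the same specific discharge q through every layer.
Σ(b_i/K_i) = 8.59/1.43 + 4.14/3.25e-05 = 1.274e+05 d.
q = Δh / Σ(b_i/K_i) = 2.63 / 1.274e+05 = 2.065e-05 m/day.
In each layer the seepage velocity is v_i = q/n_i, so the layer transit time is t_i = b_i·n_i / q:
  layer 1 (fractured sandstone): t_1 = 8.59 × 0.09 / 2.065e-05 = 37447 d
  layer 2 (clay): t_2 = 4.14 × 0.04 / 2.065e-05 = 8021 d
Total t = Σ t_i = 45468 days = 124.5 years.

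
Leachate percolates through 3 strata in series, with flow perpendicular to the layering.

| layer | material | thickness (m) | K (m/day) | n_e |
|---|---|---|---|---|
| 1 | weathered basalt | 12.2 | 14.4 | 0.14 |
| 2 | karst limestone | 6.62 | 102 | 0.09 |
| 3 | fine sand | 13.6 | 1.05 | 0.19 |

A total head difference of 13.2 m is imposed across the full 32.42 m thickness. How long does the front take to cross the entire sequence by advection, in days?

5.13

With flow normal to the layers, continuity requires the same specific discharge q through every layer.
Σ(b_i/K_i) = 12.2/14.4 + 6.62/102 + 13.6/1.05 = 13.86 d.
q = Δh / Σ(b_i/K_i) = 13.2 / 13.86 = 0.9521 m/day.
In each layer the seepage velocity is v_i = q/n_i, so the layer transit time is t_i = b_i·n_i / q:
  layer 1 (weathered basalt): t_1 = 12.2 × 0.14 / 0.9521 = 1.794 d
  layer 2 (karst limestone): t_2 = 6.62 × 0.09 / 0.9521 = 0.6258 d
  layer 3 (fine sand): t_3 = 13.6 × 0.19 / 0.9521 = 2.714 d
Total t = Σ t_i = 5.134 days.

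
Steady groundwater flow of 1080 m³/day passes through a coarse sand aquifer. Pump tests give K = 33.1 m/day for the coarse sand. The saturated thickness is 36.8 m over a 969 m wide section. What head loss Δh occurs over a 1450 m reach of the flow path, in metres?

Cross-sectional area A = 969 × 36.8 = 35659 m².
From Q = K·A·i, i = Q / (K·A) = 1080 / (33.10 × 35659) = 0.0009150.
Head loss Δh = i · L = 0.0009150 × 1450 = 1.327 m.

1.33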